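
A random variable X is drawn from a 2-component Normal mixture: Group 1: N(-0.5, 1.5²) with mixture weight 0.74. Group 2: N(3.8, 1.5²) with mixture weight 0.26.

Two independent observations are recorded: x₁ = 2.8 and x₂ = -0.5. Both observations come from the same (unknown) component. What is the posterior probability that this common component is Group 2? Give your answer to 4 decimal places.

0.0494

By Bayes' theorem, P(k | x) = w_k f_k(x) / Σ_j w_j f_j(x).
Since both observations come from the same component, the likelihood for component k is f_k(x₁)·f_k(x₂).
  p_1 = [(1/(1.5·√(2π)))·exp(−(2.8−-0.5)²/(2·1.5²)) = 0.265962·exp(-2.42000) = 0.0236497] × [0.265962] = 0.00628992
  p_2 = [(1/(1.5·√(2π)))·exp(−(2.8−3.8)²/(2·1.5²)) = 0.265962·exp(-0.22222) = 0.212965] × [0.00436869] = 0.000930379
Prior × likelihood for each component:
  w_1·p_1 = 0.74 × 0.00628992 = 0.00465454
  w_2·p_2 = 0.26 × 0.000930379 = 0.000241899
Sum: 0.00465454 + 0.000241899 = 0.00489644
Responsibility of Group 2: 0.000241899 / 0.00489644 ≈ 0.0494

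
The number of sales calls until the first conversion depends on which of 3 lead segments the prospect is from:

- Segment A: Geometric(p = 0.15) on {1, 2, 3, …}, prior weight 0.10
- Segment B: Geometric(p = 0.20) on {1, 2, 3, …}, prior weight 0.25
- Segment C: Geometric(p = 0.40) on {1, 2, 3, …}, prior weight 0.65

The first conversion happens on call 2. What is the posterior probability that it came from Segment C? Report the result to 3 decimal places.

P(component k | x) = w_k·f_k(x) / marginal(x), where marginal(x) = Σ_j w_j·f_j(x).
Component likelihoods at x = 2:
  L_A = 0.1275
  L_B = 0.16
  L_C = 0.24
Unnormalised posteriors:
  w_A·L_A = 0.10 × 0.1275 = 0.01275
  w_B·L_B = 0.25 × 0.16 = 0.04
  w_C·L_C = 0.65 × 0.24 = 0.156
Marginal: 0.01275 + 0.04 + 0.156 = 0.20875
P(Segment C | 2) ≈ 0.747

0.747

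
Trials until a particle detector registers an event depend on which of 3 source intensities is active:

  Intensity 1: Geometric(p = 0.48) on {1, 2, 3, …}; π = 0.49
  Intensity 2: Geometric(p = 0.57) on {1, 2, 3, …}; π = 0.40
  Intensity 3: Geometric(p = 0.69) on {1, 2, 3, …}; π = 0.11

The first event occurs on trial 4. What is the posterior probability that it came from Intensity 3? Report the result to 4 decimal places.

0.0423

Apply Bayes' rule: the posterior for each component is proportional to its prior times its likelihood at x.
Geometric probabilities:
  L_1 = 0.0674918
  L_2 = 0.045319
  L_3 = 0.0205558
Unnormalised posteriors:
  w_1·L_1 = 0.49 × 0.0674918 = 0.033071
  w_2·L_2 = 0.40 × 0.045319 = 0.0181276
  w_3·L_3 = 0.11 × 0.0205558 = 0.00226114
Marginal: 0.033071 + 0.0181276 + 0.00226114 = 0.0534597
P(Intensity 3 | the observation) = 0.00226114 / 0.0534597 ≈ 0.0423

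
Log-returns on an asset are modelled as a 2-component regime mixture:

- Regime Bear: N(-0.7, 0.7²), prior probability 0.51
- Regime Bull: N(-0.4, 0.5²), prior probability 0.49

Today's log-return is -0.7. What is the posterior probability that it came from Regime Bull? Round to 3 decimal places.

By Bayes' theorem, P(k | x) = w_k f_k(x) / Σ_j w_j f_j(x).
Evaluate each component's likelihood at the observed value:
  f_Bear = (1/(0.7·√(2π)))·exp(−(-0.7−-0.7)²/(2·0.7²)) = 0.569918·exp(-0.00000) = 0.569918
  f_Bull = (1/(0.5·√(2π)))·exp(−(-0.7−-0.4)²/(2·0.5²)) = 0.797885·exp(-0.18000) = 0.666449
Multiply by the mixture weights:
  w_Bear·f_Bear = 0.51 × 0.569918 = 0.290658
  w_Bull·f_Bull = 0.49 × 0.666449 = 0.32656
Sum: 0.290658 + 0.32656 = 0.617218
Responsibility of Regime Bull: 0.32656 / 0.617218 ≈ 0.529

0.529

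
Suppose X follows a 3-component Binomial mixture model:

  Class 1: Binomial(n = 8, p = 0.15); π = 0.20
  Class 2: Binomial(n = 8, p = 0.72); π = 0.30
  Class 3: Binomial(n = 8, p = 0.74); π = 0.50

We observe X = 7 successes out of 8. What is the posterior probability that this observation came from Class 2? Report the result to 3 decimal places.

P(component k | x) = P(Z=k)·f_k(x) / marginal(x), where marginal(x) = Σ_j P(Z=j)·f_j(x).
Component likelihoods at x = 7 successes out of 8:
  p_1 = 1.16184e-05
  p_2 = 0.224686
  p_3 = 0.252747
Unnormalised posteriors:
  P(Z=1)·p_1 = 0.20 × 1.16184e-05 = 2.32369e-06
  P(Z=2)·p_2 = 0.30 × 0.224686 = 0.0674057
  P(Z=3)·p_3 = 0.50 × 0.252747 = 0.126373
Normaliser: 2.32369e-06 + 0.0674057 + 0.126373 = 0.193781
P(Class 2 | data) = 0.0674057 / 0.193781 ≈ 0.348

0.348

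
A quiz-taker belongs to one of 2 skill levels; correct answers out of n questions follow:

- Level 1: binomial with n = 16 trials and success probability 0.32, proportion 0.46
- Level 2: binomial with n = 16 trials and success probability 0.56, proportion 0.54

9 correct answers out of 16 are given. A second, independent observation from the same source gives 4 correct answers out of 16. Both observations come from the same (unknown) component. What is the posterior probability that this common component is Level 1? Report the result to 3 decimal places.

Apply Bayes' rule: the posterior for each component is proportional to its prior times its likelihood at x.
Since both observations come from the same component, the likelihood for component k is f_k(x₁)·f_k(x₂).
  L_1 = [C(16,9)·0.32^9·0.68^7 = 11440·3.51844e-05·0.0672299 = 0.0270606] × [0.186543] = 0.00504797
  L_2 = [C(16,9)·0.56^9·0.44^7 = 11440·0.00541617·0.00319278 = 0.197828] × [0.00942444] = 0.00186442
Multiply by the mixture weights:
  π_1·L_1 = 0.46 × 0.00504797 = 0.00232206
  π_2·L_2 = 0.54 × 0.00186442 = 0.00100678
Marginal: 0.00232206 + 0.00100678 = 0.00332885
P(Level 1 | x) ≈ 0.698

0.698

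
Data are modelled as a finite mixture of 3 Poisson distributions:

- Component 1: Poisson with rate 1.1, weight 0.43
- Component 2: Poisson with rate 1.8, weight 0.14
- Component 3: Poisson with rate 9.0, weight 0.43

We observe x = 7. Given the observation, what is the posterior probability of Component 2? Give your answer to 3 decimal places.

Apply Bayes' rule: the posterior for each component is proportional to its prior times its likelihood at x.
Evaluate each component's likelihood at the observed value:
  L_1 = 0.000128705
  L_2 = 0.00200792
  L_3 = 0.117116
Weight by the priors:
  w_1·L_1 = 0.43 × 0.000128705 = 5.5343e-05
  w_2·L_2 = 0.14 × 0.00200792 = 0.000281109
  w_3·L_3 = 0.43 × 0.117116 = 0.0503599
Marginal: 5.5343e-05 + 0.000281109 + 0.0503599 = 0.0506964
P(Component 2 | the observation) = 0.000281109 / 0.0506964 ≈ 0.006

0.006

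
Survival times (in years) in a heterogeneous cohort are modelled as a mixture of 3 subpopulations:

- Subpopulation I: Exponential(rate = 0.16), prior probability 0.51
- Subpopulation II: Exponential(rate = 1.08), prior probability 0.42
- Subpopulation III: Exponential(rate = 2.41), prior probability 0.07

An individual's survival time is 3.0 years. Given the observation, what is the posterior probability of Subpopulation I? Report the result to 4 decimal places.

Posterior ∝ prior × likelihood, so P(k | x) ∝ π_k f_k(x); normalise over all components.
Evaluate each component's likelihood at the observed value:
  L_I = 0.16·e^(−0.16·3.0) = 0.16·e^(−0.4800) = 0.0990053
  L_II = 1.08·e^(−1.08·3.0) = 1.08·e^(−3.2400) = 0.042297
  L_III = 2.41·e^(−2.41·3.0) = 2.41·e^(−7.2300) = 0.0017461
Prior × likelihood for each component:
  π_I·L_I = 0.51 × 0.0990053 = 0.0504927
  π_II·L_II = 0.42 × 0.042297 = 0.0177647
  π_III·L_III = 0.07 × 0.0017461 = 0.000122227
Evidence: 0.0504927 + 0.0177647 + 0.000122227 = 0.0683797
Responsibility of Subpopulation I: 0.0504927 / 0.0683797 ≈ 0.7384

0.7384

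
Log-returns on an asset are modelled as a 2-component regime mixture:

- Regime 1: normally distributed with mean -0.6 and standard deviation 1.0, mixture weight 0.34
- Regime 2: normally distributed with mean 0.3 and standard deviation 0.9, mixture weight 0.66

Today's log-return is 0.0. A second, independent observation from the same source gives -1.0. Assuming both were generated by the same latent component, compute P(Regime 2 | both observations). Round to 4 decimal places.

By Bayes' theorem, P(k | x) = π_k f_k(x) / Σ_j π_j f_j(x).
Since both observations come from the same component, the likelihood for component k is f_k(x₁)·f_k(x₂).
  p_1 = [(1/(1.0·√(2π)))·exp(−(0.0−-0.6)²/(2·1.0²)) = 0.398942·exp(-0.18000) = 0.333225] × [0.36827] = 0.122717
  p_2 = [(1/(0.9·√(2π)))·exp(−(0.0−0.3)²/(2·0.9²)) = 0.443269·exp(-0.05556) = 0.419315] × [0.156173] = 0.0654858
Weight by the priors:
  π_1·p_1 = 0.34 × 0.122717 = 0.0417237
  π_2·p_2 = 0.66 × 0.0654858 = 0.0432206
Sum: 0.0417237 + 0.0432206 = 0.0849443
P(Regime 2 | x) = 0.0432206 / 0.0849443 ≈ 0.5088

0.5088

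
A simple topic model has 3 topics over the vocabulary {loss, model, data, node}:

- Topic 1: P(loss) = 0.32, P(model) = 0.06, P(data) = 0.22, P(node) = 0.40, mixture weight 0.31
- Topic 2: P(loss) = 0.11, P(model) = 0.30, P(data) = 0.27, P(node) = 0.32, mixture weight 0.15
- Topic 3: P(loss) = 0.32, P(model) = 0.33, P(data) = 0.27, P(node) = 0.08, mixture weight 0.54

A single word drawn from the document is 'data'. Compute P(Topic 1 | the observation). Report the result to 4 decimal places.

Apply Bayes' rule: the posterior for each component is proportional to its prior times its likelihood at x.
Categorical probabilities:
  p_1 = P(data | comp) = 0.22
  p_2 = P(data | comp) = 0.27
  p_3 = P(data | comp) = 0.27
Prior × likelihood for each component:
  π_1·p_1 = 0.31 × 0.22 = 0.0682
  π_2·p_2 = 0.15 × 0.27 = 0.0405
  π_3·p_3 = 0.54 × 0.27 = 0.1458
Denominator: 0.0682 + 0.0405 + 0.1458 = 0.2545
P(Topic 1 | x) ≈ 0.2680

0.2680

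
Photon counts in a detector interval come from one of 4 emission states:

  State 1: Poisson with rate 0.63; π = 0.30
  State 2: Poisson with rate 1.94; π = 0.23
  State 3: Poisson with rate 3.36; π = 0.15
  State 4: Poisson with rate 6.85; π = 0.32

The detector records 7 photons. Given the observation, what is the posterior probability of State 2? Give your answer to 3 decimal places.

0.013

By Bayes' theorem, P(k | x) = P(Z=k) f_k(x) / Σ_j P(Z=j) f_j(x).
Poisson probabilities:
  p_1 = e^(−0.63)·0.63^7/7! = 4.16244e-06
  p_2 = e^(−1.94)·1.94^7/7! = 0.00294883
  p_3 = e^(−3.36)·3.36^7/7! = 0.0333208
  p_4 = e^(−6.85)·6.85^7/7! = 0.14876
Prior × likelihood for each component:
  P(Z=1)·p_1 = 0.30 × 4.16244e-06 = 1.24873e-06
  P(Z=2)·p_2 = 0.23 × 0.00294883 = 0.000678232
  P(Z=3)·p_3 = 0.15 × 0.0333208 = 0.00499811
  P(Z=4)·p_4 = 0.32 × 0.14876 = 0.0476032
Marginal: 1.24873e-06 + 0.000678232 + 0.00499811 + 0.0476032 = 0.0532808
Responsibility of State 2: 0.000678232 / 0.0532808 ≈ 0.013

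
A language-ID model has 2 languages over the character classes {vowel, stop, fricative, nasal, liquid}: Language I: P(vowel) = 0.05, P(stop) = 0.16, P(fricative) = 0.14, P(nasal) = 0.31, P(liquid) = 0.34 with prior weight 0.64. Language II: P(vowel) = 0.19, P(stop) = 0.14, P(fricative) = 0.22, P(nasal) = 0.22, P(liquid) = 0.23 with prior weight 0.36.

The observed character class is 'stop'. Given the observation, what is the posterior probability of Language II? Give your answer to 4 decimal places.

P(component k | x) = P(Z=k)·f_k(x) / marginal(x), where marginal(x) = Σ_j P(Z=j)·f_j(x).
Evaluate each component's likelihood at the observed value:
  L_I = 0.16
  L_II = 0.14
Multiply by the mixture weights:
  P(Z=I)·L_I = 0.64 × 0.16 = 0.1024
  P(Z=II)·L_II = 0.36 × 0.14 = 0.0504
Marginal: 0.1024 + 0.0504 = 0.1528
Responsibility of Language II: 0.0504 / 0.1528 ≈ 0.3298

0.3298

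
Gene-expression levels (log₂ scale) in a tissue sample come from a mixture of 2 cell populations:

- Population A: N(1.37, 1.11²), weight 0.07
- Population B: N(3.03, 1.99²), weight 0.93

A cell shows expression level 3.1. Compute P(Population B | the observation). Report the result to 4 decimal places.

By Bayes' theorem, P(k | x) = π_k f_k(x) / Σ_j π_j f_j(x).
Evaluate each component's likelihood at the observed value:
  f_A = (1/(1.11·√(2π)))·exp(−(3.1−1.37)²/(2·1.11²)) = 0.359407·exp(-1.21455) = 0.106688
  f_B = (1/(1.99·√(2π)))·exp(−(3.1−3.03)²/(2·1.99²)) = 0.200474·exp(-0.00062) = 0.20035
Multiply by the mixture weights:
  π_A·f_A = 0.07 × 0.106688 = 0.00746813
  π_B·f_B = 0.93 × 0.20035 = 0.186325
Marginal: 0.00746813 + 0.186325 = 0.193793
P(Population B | x) = 0.186325 / 0.193793 ≈ 0.9615

0.9615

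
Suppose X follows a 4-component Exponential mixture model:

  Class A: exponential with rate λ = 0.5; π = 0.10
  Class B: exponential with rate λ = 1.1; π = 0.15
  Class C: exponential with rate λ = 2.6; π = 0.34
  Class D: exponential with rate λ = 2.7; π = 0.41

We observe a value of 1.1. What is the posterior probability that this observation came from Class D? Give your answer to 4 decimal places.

0.3062

The responsibility of component k is w_k f_k(x) divided by Σ_j w_j f_j(x).
Exponential densities:
  f_A = 0.288475
  f_B = 0.328017
  f_C = 0.148899
  f_D = 0.138519
Prior × likelihood for each component:
  w_A·f_A = 0.10 × 0.288475 = 0.0288475
  w_B·f_B = 0.15 × 0.328017 = 0.0492026
  w_C·f_C = 0.34 × 0.148899 = 0.0506256
  w_D·f_D = 0.41 × 0.138519 = 0.0567928
Normaliser: 0.0288475 + 0.0492026 + 0.0506256 + 0.0567928 = 0.185468
Responsibility of Class D: 0.0567928 / 0.185468 ≈ 0.3062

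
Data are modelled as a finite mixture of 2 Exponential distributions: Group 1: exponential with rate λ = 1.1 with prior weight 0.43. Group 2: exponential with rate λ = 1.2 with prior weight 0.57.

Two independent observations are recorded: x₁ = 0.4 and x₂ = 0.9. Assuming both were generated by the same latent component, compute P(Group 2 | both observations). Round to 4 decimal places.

Apply Bayes' rule: the posterior for each component is proportional to its prior times its likelihood at x.
Since both observations come from the same component, the likelihood for component k is f_k(x₁)·f_k(x₂).
  L_1 = [1.1·e^(−1.1·0.4) = 1.1·e^(−0.4400) = 0.70844] × [0.408734] = 0.289564
  L_2 = [1.2·e^(−1.2·0.4) = 1.2·e^(−0.4800) = 0.74254] × [0.407515] = 0.302596
Unnormalised posteriors:
  π_1·L_1 = 0.43 × 0.289564 = 0.124512
  π_2·L_2 = 0.57 × 0.302596 = 0.17248
Normaliser: 0.124512 + 0.17248 = 0.296992
Responsibility of Group 2: 0.17248 / 0.296992 ≈ 0.5808

0.5808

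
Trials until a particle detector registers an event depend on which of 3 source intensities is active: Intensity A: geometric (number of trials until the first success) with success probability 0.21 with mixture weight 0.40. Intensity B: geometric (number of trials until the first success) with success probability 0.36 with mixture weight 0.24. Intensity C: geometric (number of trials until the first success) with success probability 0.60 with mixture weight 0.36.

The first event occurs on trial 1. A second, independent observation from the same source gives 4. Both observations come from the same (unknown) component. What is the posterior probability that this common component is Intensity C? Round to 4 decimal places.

P(component k | x) = P(Z=k)·f_k(x) / marginal(x), where marginal(x) = Σ_j P(Z=j)·f_j(x).
Since both observations come from the same component, the likelihood for component k is f_k(x₁)·f_k(x₂).
  L_A = [0.21] × [0.103538] = 0.021743
  L_B = [0.36] × [0.0943718] = 0.0339739
  L_C = [0.6] × [0.0384] = 0.02304
Multiply by the mixture weights:
  P(Z=A)·L_A = 0.40 × 0.021743 = 0.00869721
  P(Z=B)·L_B = 0.24 × 0.0339739 = 0.00815373
  P(Z=C)·L_C = 0.36 × 0.02304 = 0.0082944
Denominator: 0.00869721 + 0.00815373 + 0.0082944 = 0.0251453
P(Intensity C | x) ≈ 0.3299

0.3299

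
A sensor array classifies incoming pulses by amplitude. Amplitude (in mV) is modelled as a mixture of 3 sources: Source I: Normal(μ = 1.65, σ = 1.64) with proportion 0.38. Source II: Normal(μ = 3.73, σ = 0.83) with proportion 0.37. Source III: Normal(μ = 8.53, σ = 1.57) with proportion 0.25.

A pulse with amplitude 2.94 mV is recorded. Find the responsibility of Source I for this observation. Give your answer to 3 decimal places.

0.375

Apply Bayes' rule: the posterior for each component is proportional to its prior times its likelihood at x.
Evaluate each component's likelihood at the observed value:
  f_I = (1/(1.64·√(2π)))·exp(−(2.94−1.65)²/(2·1.64²)) = 0.243257·exp(-0.30936) = 0.178531
  f_II = (1/(0.83·√(2π)))·exp(−(2.94−3.73)²/(2·0.83²)) = 0.480653·exp(-0.45297) = 0.30557
  f_III = (1/(1.57·√(2π)))·exp(−(2.94−8.53)²/(2·1.57²)) = 0.254103·exp(-6.33861) = 0.000448937
Multiply by the mixture weights:
  w_I·f_I = 0.38 × 0.178531 = 0.0678418
  w_II·f_II = 0.37 × 0.30557 = 0.113061
  w_III·f_III = 0.25 × 0.000448937 = 0.000112234
Normaliser: 0.0678418 + 0.113061 + 0.000112234 = 0.181015
Responsibility of Source I: 0.0678418 / 0.181015 ≈ 0.375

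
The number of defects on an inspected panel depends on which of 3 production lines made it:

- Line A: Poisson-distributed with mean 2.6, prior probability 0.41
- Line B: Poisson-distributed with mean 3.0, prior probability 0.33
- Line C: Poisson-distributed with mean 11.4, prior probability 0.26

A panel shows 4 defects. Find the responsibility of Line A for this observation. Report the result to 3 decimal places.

0.502

Posterior ∝ prior × likelihood, so P(k | x) ∝ w_k f_k(x); normalise over all components.
Poisson probabilities:
  L_A = e^(−2.6)·2.6^4/4! = 0.141422
  L_B = e^(−3.0)·3.0^4/4! = 0.168031
  L_C = e^(−11.4)·11.4^4/4! = 0.00787864
Multiply by the mixture weights:
  w_A·L_A = 0.41 × 0.141422 = 0.057983
  w_B·L_B = 0.33 × 0.168031 = 0.0554503
  w_C·L_C = 0.26 × 0.00787864 = 0.00204845
Marginal: 0.057983 + 0.0554503 + 0.00204845 = 0.115482
P(Line A | x) = 0.057983 / 0.115482 ≈ 0.502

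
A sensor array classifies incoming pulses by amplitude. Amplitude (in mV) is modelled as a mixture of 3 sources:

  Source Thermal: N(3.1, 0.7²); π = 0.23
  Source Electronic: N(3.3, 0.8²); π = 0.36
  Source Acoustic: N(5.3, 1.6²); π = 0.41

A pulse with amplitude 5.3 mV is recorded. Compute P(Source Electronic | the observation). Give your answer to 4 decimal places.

0.0710

Posterior ∝ prior × likelihood, so P(k | x) ∝ P(Z=k) f_k(x); normalise over all components.
Normal densities:
  L_Thermal = 0.00408253
  L_Electronic = 0.0219104
  L_Acoustic = 0.249339
Unnormalised posteriors:
  P(Z=Thermal)·L_Thermal = 0.23 × 0.00408253 = 0.000938981
  P(Z=Electronic)·L_Electronic = 0.36 × 0.0219104 = 0.00788774
  P(Z=Acoustic)·L_Acoustic = 0.41 × 0.249339 = 0.102229
Evidence: 0.000938981 + 0.00788774 + 0.102229 = 0.111056
Responsibility of Source Electronic: 0.00788774 / 0.111056 ≈ 0.0710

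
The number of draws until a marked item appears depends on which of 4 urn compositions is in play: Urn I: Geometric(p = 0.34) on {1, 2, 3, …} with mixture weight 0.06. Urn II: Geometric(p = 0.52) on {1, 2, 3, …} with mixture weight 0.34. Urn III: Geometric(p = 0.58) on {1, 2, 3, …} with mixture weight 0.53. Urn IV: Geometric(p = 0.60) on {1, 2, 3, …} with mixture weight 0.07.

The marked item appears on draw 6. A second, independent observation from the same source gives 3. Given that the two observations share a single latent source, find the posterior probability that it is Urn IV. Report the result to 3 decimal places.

Posterior ∝ prior × likelihood, so P(k | x) ∝ π_k f_k(x); normalise over all components.
Since both observations come from the same component, the likelihood for component k is f_k(x₁)·f_k(x₂).
  p_I = [0.34·(1−0.34)^5 = 0.34·0.125233 = 0.0425793] × [0.148104] = 0.00630617
  p_II = [0.52·(1−0.52)^5 = 0.52·0.0254804 = 0.0132498] × [0.119808] = 0.00158743
  p_III = [0.58·(1−0.58)^5 = 0.58·0.0130691 = 0.00758009] × [0.102312] = 0.000775534
  p_IV = [0.60·(1−0.60)^5 = 0.60·0.01024 = 0.006144] × [0.096] = 0.000589824
Multiply by the mixture weights:
  π_I·p_I = 0.06 × 0.00630617 = 0.00037837
  π_II·p_II = 0.34 × 0.00158743 = 0.000539727
  π_III·p_III = 0.53 × 0.000775534 = 0.000411033
  π_IV·p_IV = 0.07 × 0.000589824 = 4.12877e-05
Marginal: 0.00037837 + 0.000539727 + 0.000411033 + 4.12877e-05 = 0.00137042
So the posterior for Urn IV is 4.12877e-05 / 0.00137042 ≈ 0.030.

0.030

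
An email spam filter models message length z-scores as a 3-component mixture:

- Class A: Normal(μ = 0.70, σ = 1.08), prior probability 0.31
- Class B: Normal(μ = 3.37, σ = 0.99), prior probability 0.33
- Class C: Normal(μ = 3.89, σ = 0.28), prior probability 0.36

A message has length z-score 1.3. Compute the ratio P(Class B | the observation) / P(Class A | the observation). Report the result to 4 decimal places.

0.1523

Since P(k|x) ∝ π_k f_k(x), the posterior odds are π_i f_i(x) / (π_j f_j(x)).
Normal densities:
  f_A = (1/(1.08·√(2π)))·exp(−(1.3−0.70)²/(2·1.08²)) = 0.369391·exp(-0.15432) = 0.316567
  f_B = (1/(0.99·√(2π)))·exp(−(1.3−3.37)²/(2·0.99²)) = 0.402972·exp(-2.18595) = 0.0452823
  f_C = (1/(0.28·√(2π)))·exp(−(1.3−3.89)²/(2·0.28²)) = 1.424794·exp(-42.78125) = 3.75052e-19
Odds = (0.33/0.31) × (0.0452823/0.316567) = 1.06452 × 0.143042 ≈ 0.1523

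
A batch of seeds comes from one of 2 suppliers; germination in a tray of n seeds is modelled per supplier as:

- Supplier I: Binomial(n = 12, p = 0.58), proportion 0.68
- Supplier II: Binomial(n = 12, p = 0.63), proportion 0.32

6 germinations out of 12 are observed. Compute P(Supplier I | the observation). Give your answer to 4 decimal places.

P(component k | x) = π_k·f_k(x) / marginal(x), where marginal(x) = Σ_j π_j·f_j(x).
Evaluate each component's likelihood at the observed value:
  p_I = 0.193079
  p_II = 0.148226
Multiply by the mixture weights:
  π_I·p_I = 0.68 × 0.193079 = 0.131294
  π_II·p_II = 0.32 × 0.148226 = 0.0474325
Denominator: 0.131294 + 0.0474325 = 0.178726
So the posterior for Supplier I is 0.131294 / 0.178726 ≈ 0.7346.

0.7346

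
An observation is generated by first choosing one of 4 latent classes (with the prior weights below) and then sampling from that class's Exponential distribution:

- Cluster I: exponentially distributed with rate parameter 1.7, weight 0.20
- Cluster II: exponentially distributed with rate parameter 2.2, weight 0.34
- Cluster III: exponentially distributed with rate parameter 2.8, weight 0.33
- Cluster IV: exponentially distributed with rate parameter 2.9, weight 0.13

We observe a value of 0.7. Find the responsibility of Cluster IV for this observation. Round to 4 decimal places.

Apply Bayes' rule: the posterior for each component is proportional to its prior times its likelihood at x.
Component likelihoods at x = 0.7:
  p_I = 1.7·e^(−1.7·0.7) = 1.7·e^(−1.1900) = 0.517176
  p_II = 2.2·e^(−2.2·0.7) = 2.2·e^(−1.5400) = 0.471638
  p_III = 2.8·e^(−2.8·0.7) = 2.8·e^(−1.9600) = 0.394404
  p_IV = 2.9·e^(−2.9·0.7) = 2.9·e^(−2.0300) = 0.380873
Multiply by the mixture weights:
  P(Z=I)·p_I = 0.20 × 0.517176 = 0.103435
  P(Z=II)·p_II = 0.34 × 0.471638 = 0.160357
  P(Z=III)·p_III = 0.33 × 0.394404 = 0.130153
  P(Z=IV)·p_IV = 0.13 × 0.380873 = 0.0495135
Normaliser: 0.103435 + 0.160357 + 0.130153 + 0.0495135 = 0.443459
Responsibility of Cluster IV: 0.0495135 / 0.443459 ≈ 0.1117

0.1117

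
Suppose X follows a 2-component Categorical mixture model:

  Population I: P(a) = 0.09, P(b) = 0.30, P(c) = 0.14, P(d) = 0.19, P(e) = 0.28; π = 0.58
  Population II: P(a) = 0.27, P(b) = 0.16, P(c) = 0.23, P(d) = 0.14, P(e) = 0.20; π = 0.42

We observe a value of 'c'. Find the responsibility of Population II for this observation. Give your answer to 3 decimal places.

0.543

P(component k | x) = P(Z=k)·f_k(x) / marginal(x), where marginal(x) = Σ_j P(Z=j)·f_j(x).
Evaluate each component's likelihood at the observed value:
  p_I = 0.14
  p_II = 0.23
Multiply by the mixture weights:
  P(Z=I)·p_I = 0.58 × 0.14 = 0.0812
  P(Z=II)·p_II = 0.42 × 0.23 = 0.0966
Evidence: 0.0812 + 0.0966 = 0.1778
So the posterior for Population II is 0.0966 / 0.1778 ≈ 0.543.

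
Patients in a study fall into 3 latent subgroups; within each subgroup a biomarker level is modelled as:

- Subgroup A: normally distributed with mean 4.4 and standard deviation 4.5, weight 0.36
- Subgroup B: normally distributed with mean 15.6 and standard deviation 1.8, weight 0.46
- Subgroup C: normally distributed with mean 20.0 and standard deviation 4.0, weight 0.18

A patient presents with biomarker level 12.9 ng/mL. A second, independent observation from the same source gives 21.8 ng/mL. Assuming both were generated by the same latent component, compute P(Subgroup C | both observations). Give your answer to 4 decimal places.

0.9444

Apply Bayes' rule: the posterior for each component is proportional to its prior times its likelihood at x.
Since both observations come from the same component, the likelihood for component k is f_k(x₁)·f_k(x₂).
  p_A = [(1/(4.5·√(2π)))·exp(−(12.9−4.4)²/(2·4.5²)) = 0.088654·exp(-1.78395) = 0.0148915] × [5.02464e-05] = 7.48243e-07
  p_B = [(1/(1.8·√(2π)))·exp(−(12.9−15.6)²/(2·1.8²)) = 0.221635·exp(-1.12500) = 0.0719542] × [0.000587976] = 4.23074e-05
  p_C = [(1/(4.0·√(2π)))·exp(−(12.9−20.0)²/(2·4.0²)) = 0.099736·exp(-1.57531) = 0.0206396] × [0.0901317] = 0.00186028
Prior × likelihood for each component:
  w_A·p_A = 0.36 × 7.48243e-07 = 2.69367e-07
  w_B·p_B = 0.46 × 4.23074e-05 = 1.94614e-05
  w_C·p_C = 0.18 × 0.00186028 = 0.00033485
Normaliser: 2.69367e-07 + 1.94614e-05 + 0.00033485 = 0.000354581
P(Subgroup C | x) = 0.00033485 / 0.000354581 ≈ 0.9444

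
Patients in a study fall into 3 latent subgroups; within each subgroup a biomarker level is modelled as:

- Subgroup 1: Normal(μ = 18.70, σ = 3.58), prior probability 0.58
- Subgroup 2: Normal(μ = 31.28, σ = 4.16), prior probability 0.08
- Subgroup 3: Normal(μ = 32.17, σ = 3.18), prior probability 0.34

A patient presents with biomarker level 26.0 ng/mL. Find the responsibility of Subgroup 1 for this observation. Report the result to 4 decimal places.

The responsibility of component k is w_k f_k(x) divided by Σ_j w_j f_j(x).
Component likelihoods at x = 26.0 ng/mL:
  p_1 = 0.013936
  p_2 = 0.0428553
  p_3 = 0.0190992
Multiply by the mixture weights:
  w_1·p_1 = 0.58 × 0.013936 = 0.00808289
  w_2·p_2 = 0.08 × 0.0428553 = 0.00342842
  w_3·p_3 = 0.34 × 0.0190992 = 0.00649373
Denominator: 0.00808289 + 0.00342842 + 0.00649373 = 0.018005
So the posterior for Subgroup 1 is 0.00808289 / 0.018005 ≈ 0.4489.

0.4489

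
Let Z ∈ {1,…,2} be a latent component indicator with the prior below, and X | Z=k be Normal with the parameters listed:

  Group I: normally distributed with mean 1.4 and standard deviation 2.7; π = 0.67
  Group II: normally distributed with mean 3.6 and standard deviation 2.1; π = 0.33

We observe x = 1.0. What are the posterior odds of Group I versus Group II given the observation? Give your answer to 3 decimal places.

3.361

Only the two components matter; the odds are (P(Z=i) f_i(x)) / (P(Z=j) f_j(x)).
Evaluate each component's likelihood at the observed value:
  p_I = 0.146144
  p_II = 0.0882735
0.0979163 / 0.0291302 ≈ 3.361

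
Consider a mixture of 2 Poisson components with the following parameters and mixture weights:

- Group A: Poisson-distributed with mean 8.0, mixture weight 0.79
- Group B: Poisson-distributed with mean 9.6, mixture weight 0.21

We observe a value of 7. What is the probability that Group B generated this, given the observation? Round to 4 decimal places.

Apply Bayes' rule: the posterior for each component is proportional to its prior times its likelihood at x.
Poisson probabilities:
  f_A = 0.139587
  f_B = 0.100981
Unnormalised posteriors:
  π_A·f_A = 0.79 × 0.139587 = 0.110273
  π_B·f_B = 0.21 × 0.100981 = 0.0212061
Denominator: 0.110273 + 0.0212061 = 0.131479
P(Group B | x) ≈ 0.1613

0.1613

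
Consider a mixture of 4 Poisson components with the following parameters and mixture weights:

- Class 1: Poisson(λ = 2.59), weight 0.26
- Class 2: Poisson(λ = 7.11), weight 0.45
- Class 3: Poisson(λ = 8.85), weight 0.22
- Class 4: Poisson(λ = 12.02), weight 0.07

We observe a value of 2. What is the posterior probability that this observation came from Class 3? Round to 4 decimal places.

By Bayes' theorem, P(k | x) = π_k f_k(x) / Σ_j π_j f_j(x).
Poisson probabilities:
  f_1 = 0.251621
  f_2 = 0.0206479
  f_3 = 0.00561501
  f_4 = 0.00043507
Multiply by the mixture weights:
  π_1·f_1 = 0.26 × 0.251621 = 0.0654215
  π_2·f_2 = 0.45 × 0.0206479 = 0.00929155
  π_3·f_3 = 0.22 × 0.00561501 = 0.0012353
  π_4·f_4 = 0.07 × 0.00043507 = 3.04549e-05
Sum: 0.0654215 + 0.00929155 + 0.0012353 + 3.04549e-05 = 0.0759788
P(Class 3 | x) = 0.0012353 / 0.0759788 ≈ 0.0163

0.0163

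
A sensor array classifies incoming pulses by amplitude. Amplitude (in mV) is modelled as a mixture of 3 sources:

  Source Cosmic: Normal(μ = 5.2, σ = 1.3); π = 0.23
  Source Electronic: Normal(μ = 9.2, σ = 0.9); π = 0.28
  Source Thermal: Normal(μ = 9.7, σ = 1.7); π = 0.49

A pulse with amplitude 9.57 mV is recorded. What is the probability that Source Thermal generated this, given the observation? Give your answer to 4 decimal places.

0.5008

Apply Bayes' rule: the posterior for each component is proportional to its prior times its likelihood at x.
Normal densities:
  L_Cosmic = (1/(1.3·√(2π)))·exp(−(9.57−5.2)²/(2·1.3²)) = 0.306879·exp(-5.64997) = 0.00107948
  L_Electronic = (1/(0.9·√(2π)))·exp(−(9.57−9.2)²/(2·0.9²)) = 0.443269·exp(-0.08451) = 0.407349
  L_Thermal = (1/(1.7·√(2π)))·exp(−(9.57−9.7)²/(2·1.7²)) = 0.234672·exp(-0.00292) = 0.233987
Multiply by the mixture weights:
  P(Z=Cosmic)·L_Cosmic = 0.23 × 0.00107948 = 0.000248281
  P(Z=Electronic)·L_Electronic = 0.28 × 0.407349 = 0.114058
  P(Z=Thermal)·L_Thermal = 0.49 × 0.233987 = 0.114654
Sum: 0.000248281 + 0.114058 + 0.114654 = 0.22896
Responsibility of Source Thermal: 0.114654 / 0.22896 ≈ 0.5008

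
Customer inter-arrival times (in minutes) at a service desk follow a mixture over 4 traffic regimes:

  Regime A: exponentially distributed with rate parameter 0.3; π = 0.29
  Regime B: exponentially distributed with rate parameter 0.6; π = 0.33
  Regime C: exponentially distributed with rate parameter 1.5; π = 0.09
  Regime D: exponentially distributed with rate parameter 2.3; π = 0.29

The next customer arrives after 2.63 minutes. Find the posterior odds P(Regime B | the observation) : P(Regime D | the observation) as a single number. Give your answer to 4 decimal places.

Only the two components matter; the odds are (π_i f_i(x)) / (π_j f_j(x)).
Evaluate each component's likelihood at the observed value:
  f_A = 0.3·e^(−0.3·2.63) = 0.3·e^(−0.7890) = 0.13629
  f_B = 0.6·e^(−0.6·2.63) = 0.6·e^(−1.5780) = 0.123832
  f_C = 1.5·e^(−1.5·2.63) = 1.5·e^(−3.9450) = 0.0290268
  f_D = 2.3·e^(−2.3·2.63) = 2.3·e^(−6.0490) = 0.00542851
Odds = (0.33/0.29) × (0.123832/0.00542851) = 1.13793 × 22.8115 ≈ 25.9579

25.9579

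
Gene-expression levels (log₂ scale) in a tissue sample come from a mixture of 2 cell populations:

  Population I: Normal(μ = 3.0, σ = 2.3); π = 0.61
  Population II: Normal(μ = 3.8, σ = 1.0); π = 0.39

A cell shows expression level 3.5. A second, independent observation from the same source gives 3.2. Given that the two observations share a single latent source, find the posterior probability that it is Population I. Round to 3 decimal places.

0.265

Posterior ∝ prior × likelihood, so P(k | x) ∝ w_k f_k(x); normalise over all components.
Since both observations come from the same component, the likelihood for component k is f_k(x₁)·f_k(x₂).
  p_I = [(1/(2.3·√(2π)))·exp(−(3.5−3.0)²/(2·2.3²)) = 0.173453·exp(-0.02363) = 0.169403] × [0.172799] = 0.0292725
  p_II = [(1/(1.0·√(2π)))·exp(−(3.5−3.8)²/(2·1.0²)) = 0.398942·exp(-0.04500) = 0.381388] × [0.333225] = 0.127088
Weight by the priors:
  w_I·p_I = 0.61 × 0.0292725 = 0.0178562
  w_II·p_II = 0.39 × 0.127088 = 0.0495642
Denominator: 0.0178562 + 0.0495642 = 0.0674205
Responsibility of Population I: 0.0178562 / 0.0674205 ≈ 0.265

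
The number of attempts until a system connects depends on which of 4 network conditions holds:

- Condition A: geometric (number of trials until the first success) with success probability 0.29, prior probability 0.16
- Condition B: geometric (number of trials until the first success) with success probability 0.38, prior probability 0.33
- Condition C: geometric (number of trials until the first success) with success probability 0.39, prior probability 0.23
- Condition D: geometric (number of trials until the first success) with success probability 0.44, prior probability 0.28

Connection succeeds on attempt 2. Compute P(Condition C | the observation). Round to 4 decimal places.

The responsibility of component k is π_k f_k(x) divided by Σ_j π_j f_j(x).
Component likelihoods at x = 2:
  p_A = 0.29·(1−0.29)^1 = 0.29·0.71 = 0.2059
  p_B = 0.38·(1−0.38)^1 = 0.38·0.62 = 0.2356
  p_C = 0.39·(1−0.39)^1 = 0.39·0.61 = 0.2379
  p_D = 0.44·(1−0.44)^1 = 0.44·0.56 = 0.2464
Prior × likelihood for each component:
  π_A·p_A = 0.16 × 0.2059 = 0.032944
  π_B·p_B = 0.33 × 0.2356 = 0.077748
  π_C·p_C = 0.23 × 0.2379 = 0.054717
  π_D·p_D = 0.28 × 0.2464 = 0.068992
Normaliser: 0.032944 + 0.077748 + 0.054717 + 0.068992 = 0.234401
P(Condition C | data) ≈ 0.2334

0.2334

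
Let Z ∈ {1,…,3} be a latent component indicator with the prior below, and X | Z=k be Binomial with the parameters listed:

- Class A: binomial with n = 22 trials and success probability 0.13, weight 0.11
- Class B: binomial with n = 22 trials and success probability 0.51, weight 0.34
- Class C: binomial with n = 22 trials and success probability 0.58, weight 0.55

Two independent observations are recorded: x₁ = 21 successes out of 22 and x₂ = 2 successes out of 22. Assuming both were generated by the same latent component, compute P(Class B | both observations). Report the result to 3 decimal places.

0.450

By Bayes' theorem, P(k | x) = π_k f_k(x) / Σ_j π_j f_j(x).
Since both observations come from the same component, the likelihood for component k is f_k(x₁)·f_k(x₂).
  p_A = [4.72882e-18] × [0.240926] = 1.13929e-18
  p_B = [7.79099e-06] × [3.82537e-05] = 2.98034e-10
  p_C = [9.94626e-05] × [2.26701e-06] = 2.25483e-10
Unnormalised posteriors:
  π_A·p_A = 0.11 × 1.13929e-18 = 1.25322e-19
  π_B·p_B = 0.34 × 2.98034e-10 = 1.01332e-10
  π_C·p_C = 0.55 × 2.25483e-10 = 1.24016e-10
Denominator: 1.25322e-19 + 1.01332e-10 + 1.24016e-10 = 2.25347e-10
So the posterior for Class B is 1.01332e-10 / 2.25347e-10 ≈ 0.450.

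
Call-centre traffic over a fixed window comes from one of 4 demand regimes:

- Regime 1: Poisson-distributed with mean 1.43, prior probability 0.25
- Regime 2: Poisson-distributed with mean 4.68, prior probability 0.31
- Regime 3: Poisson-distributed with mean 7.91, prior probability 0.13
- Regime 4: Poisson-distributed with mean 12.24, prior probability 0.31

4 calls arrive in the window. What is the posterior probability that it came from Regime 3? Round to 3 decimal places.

Posterior ∝ prior × likelihood, so P(k | x) ∝ P(Z=k) f_k(x); normalise over all components.
Poisson probabilities:
  f_1 = 0.0416958
  f_2 = 0.18547
  f_3 = 0.0598722
  f_4 = 0.00452012
Prior × likelihood for each component:
  P(Z=1)·f_1 = 0.25 × 0.0416958 = 0.0104239
  P(Z=2)·f_2 = 0.31 × 0.18547 = 0.0574957
  P(Z=3)·f_3 = 0.13 × 0.0598722 = 0.00778339
  P(Z=4)·f_4 = 0.31 × 0.00452012 = 0.00140124
Sum: 0.0104239 + 0.0574957 + 0.00778339 + 0.00140124 = 0.0771043
P(Regime 3 | x) ≈ 0.101

0.101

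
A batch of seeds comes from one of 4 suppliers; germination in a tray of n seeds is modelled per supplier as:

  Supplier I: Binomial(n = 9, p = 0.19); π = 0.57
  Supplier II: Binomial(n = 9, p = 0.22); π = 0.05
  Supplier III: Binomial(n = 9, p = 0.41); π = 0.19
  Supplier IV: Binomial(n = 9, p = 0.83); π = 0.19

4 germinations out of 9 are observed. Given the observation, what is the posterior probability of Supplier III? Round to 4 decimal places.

The responsibility of component k is P(Z=k) f_k(x) divided by Σ_j P(Z=j) f_j(x).
Evaluate each component's likelihood at the observed value:
  L_I = 0.0572546
  L_II = 0.0852186
  L_III = 0.254546
  L_IV = 0.00849039
Prior × likelihood for each component:
  P(Z=I)·L_I = 0.57 × 0.0572546 = 0.0326351
  P(Z=II)·L_II = 0.05 × 0.0852186 = 0.00426093
  P(Z=III)·L_III = 0.19 × 0.254546 = 0.0483637
  P(Z=IV)·L_IV = 0.19 × 0.00849039 = 0.00161317
Marginal: 0.0326351 + 0.00426093 + 0.0483637 + 0.00161317 = 0.0868729
P(Supplier III | 4 germinations out of 9) = 0.0483637 / 0.0868729 ≈ 0.5567

0.5567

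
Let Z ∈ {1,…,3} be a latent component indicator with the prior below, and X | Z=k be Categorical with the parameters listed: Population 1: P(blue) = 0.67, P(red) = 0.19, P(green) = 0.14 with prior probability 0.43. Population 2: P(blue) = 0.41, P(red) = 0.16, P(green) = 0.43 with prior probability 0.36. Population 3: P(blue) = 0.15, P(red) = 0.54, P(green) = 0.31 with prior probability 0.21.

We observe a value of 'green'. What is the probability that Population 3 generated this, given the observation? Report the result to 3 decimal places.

By Bayes' theorem, P(k | x) = π_k f_k(x) / Σ_j π_j f_j(x).
Evaluate each component's likelihood at the observed value:
  f_1 = 0.14
  f_2 = 0.43
  f_3 = 0.31
Weight by the priors:
  π_1·f_1 = 0.43 × 0.14 = 0.0602
  π_2·f_2 = 0.36 × 0.43 = 0.1548
  π_3·f_3 = 0.21 × 0.31 = 0.0651
Sum: 0.0602 + 0.1548 + 0.0651 = 0.2801
P(Population 3 | the observation) ≈ 0.232

0.232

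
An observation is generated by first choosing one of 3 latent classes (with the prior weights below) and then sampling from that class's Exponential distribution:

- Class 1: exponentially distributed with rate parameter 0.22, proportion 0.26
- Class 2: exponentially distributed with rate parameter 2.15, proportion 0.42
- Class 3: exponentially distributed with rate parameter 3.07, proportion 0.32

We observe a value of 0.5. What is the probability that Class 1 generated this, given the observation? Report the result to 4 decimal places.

The responsibility of component k is π_k f_k(x) divided by Σ_j π_j f_j(x).
Evaluate each component's likelihood at the observed value:
  L_1 = 0.197084
  L_2 = 0.73379
  L_3 = 0.661449
Unnormalised posteriors:
  π_1·L_1 = 0.26 × 0.197084 = 0.0512417
  π_2·L_2 = 0.42 × 0.73379 = 0.308192
  π_3·L_3 = 0.32 × 0.661449 = 0.211664
Normaliser: 0.0512417 + 0.308192 + 0.211664 = 0.571097
Responsibility of Class 1: 0.0512417 / 0.571097 ≈ 0.0897

0.0897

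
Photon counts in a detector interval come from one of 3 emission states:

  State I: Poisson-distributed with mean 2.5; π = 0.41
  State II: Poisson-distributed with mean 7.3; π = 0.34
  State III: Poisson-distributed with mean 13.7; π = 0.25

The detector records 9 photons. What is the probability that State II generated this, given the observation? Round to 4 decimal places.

0.7340

The responsibility of component k is P(Z=k) f_k(x) divided by Σ_j P(Z=j) f_j(x).
Component likelihoods at x = 9 photons:
  p_I = e^(−2.5)·2.5^9/9! = 0.000862901
  p_II = e^(−7.3)·7.3^9/9! = 0.109596
  p_III = e^(−13.7)·13.7^9/9! = 0.0525881
Multiply by the mixture weights:
  P(Z=I)·p_I = 0.41 × 0.000862901 = 0.000353789
  P(Z=II)·p_II = 0.34 × 0.109596 = 0.0372625
  P(Z=III)·p_III = 0.25 × 0.0525881 = 0.013147
Denominator: 0.000353789 + 0.0372625 + 0.013147 = 0.0507633
P(State II | 9 photons) ≈ 0.7340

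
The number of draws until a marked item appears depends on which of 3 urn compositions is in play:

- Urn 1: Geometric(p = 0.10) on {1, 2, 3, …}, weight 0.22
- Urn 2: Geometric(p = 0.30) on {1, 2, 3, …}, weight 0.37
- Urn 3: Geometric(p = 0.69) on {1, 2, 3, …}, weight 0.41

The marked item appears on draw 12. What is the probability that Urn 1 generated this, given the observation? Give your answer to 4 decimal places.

P(component k | x) = P(Z=k)·f_k(x) / marginal(x), where marginal(x) = Σ_j P(Z=j)·f_j(x).
Component likelihoods at x = 12:
  L_1 = 0.0313811
  L_2 = 0.00593198
  L_3 = 1.75318e-06
Multiply by the mixture weights:
  P(Z=1)·L_1 = 0.22 × 0.0313811 = 0.00690383
  P(Z=2)·L_2 = 0.37 × 0.00593198 = 0.00219483
  P(Z=3)·L_3 = 0.41 × 1.75318e-06 = 7.18806e-07
Sum: 0.00690383 + 0.00219483 + 7.18806e-07 = 0.00909938
P(Urn 1 | data) = 0.00690383 / 0.00909938 ≈ 0.7587

0.7587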